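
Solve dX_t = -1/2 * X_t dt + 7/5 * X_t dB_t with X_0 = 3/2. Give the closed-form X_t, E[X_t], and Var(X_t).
X_t = 3/2 * exp((-37/25) t + (7/5) B_t); E[X_t] = 3*exp(-t/2)/2; Var(X_t) = (9*exp(49*t/25) - 9)*exp(-t)/4

For GBM dX = mu X dt + sigma X dB with X_0 = x_0, apply Itô to Y = log X: dY = (mu - sigma^2/2) dt + sigma dB, so Y_t = log(x_0) + (mu - sigma^2/2) t + sigma B_t and hence X_t = x_0 * exp((mu - sigma^2/2) t + sigma B_t).
With mu = -1/2, sigma = 7/5, x_0 = 3/2, this gives:
  X_t = 3/2 * exp((-37/25) * t + (7/5) * B_t).
Since sigma*B_t ~ Normal(0, sigma^2 t), E[exp(sigma*B_t)] = exp(sigma^2 t / 2); so E[X_t] = x_0 * exp((mu - sigma^2/2) t) * exp(sigma^2 t / 2) = x_0 * exp(mu t) = 3*exp(-t/2)/2.
Var(X_t) = E[X_t^2] - (E[X_t])^2 = x_0^2 * exp(2 mu t) * (exp(sigma^2 t) - 1) = (9*exp(49*t/25) - 9)*exp(-t)/4.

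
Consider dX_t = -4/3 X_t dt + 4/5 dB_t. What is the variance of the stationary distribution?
lim Var(X_t) = 6/25

The OU SDE dX = -theta X dt + sigma dB admits the integrating factor exp(theta t): d(exp(theta t) X_t) = sigma exp(theta t) dB_t. Integrating from 0 to t gives X_t = x_0 * exp(-theta t) + sigma * int_0^t exp(-theta (t-s)) dB_s for any initial x_0. The Itô integral has variance (by the Itô isometry) sigma^2 * int_0^t exp(-2 theta (t - s)) ds = sigma^2 * (1 - exp(-2 theta t)) / (2 theta), independent of x_0.
With theta = 4/3, sigma = 4/5:
  Var(X_t) = (4/5)^2 * (1 - exp(-2*4/3 t)) / (2 * 4/3) = 6/25 - 6*exp(-8*t/3)/25.
As t -> infinity, exp(-2*4/3 t) -> 0, so the stationary variance is sigma^2 / (2 theta) = 6/25.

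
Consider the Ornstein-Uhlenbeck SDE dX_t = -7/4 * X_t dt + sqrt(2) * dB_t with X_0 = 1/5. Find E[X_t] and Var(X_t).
E[X_t] = exp(-7*t/4)/5; Var(X_t) = 4/7 - 4*exp(-7*t/2)/7

The OU SDE dX = -theta X dt + sigma dB admits the integrating factor exp(theta t): d(exp(theta t) X_t) = sigma exp(theta t) dB_t. Integrating from 0 to t:
  X_t = x_0 * exp(-theta t) + sigma * int_0^t exp(-theta (t-s)) dB_s.
The Itô integral has mean 0 and (by the Itô isometry) variance sigma^2 * int_0^t exp(-2 theta (t - s)) ds = sigma^2 * (1 - exp(-2 theta t)) / (2 theta).
With theta = 7/4, sigma = sqrt(2), x_0 = 1/5:
  E[X_t] = 1/5 * exp(-7/4 t) = exp(-7*t/4)/5
  Var(X_t) = (sqrt(2))^2 * (1 - exp(-2*7/4 t)) / (2 * 7/4) = 4/7 - 4*exp(-7*t/2)/7.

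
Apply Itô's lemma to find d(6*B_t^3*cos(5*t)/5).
d(6*B_t^3*cos(5*t)/5) = (6*B_t*(-B_t^2*sin(5*t) + 3*cos(5*t)/5)) dt + (18*B_t^2*cos(5*t)/5) dB_t

Itô's formula for f(t, x): d f(t, B_t) = (f_t + (1/2) f_xx) dt + f_x dB_t. Compute partials of f(t, x) = 6*x^3*cos(5*t)/5:
  f_t(t,x)  = -6*x^3*sin(5*t)
  f_x(t,x)  = 18*x^2*cos(5*t)/5
  f_xx(t,x) = 36*x*cos(5*t)/5
Assemble drift = f_t + (1/2) f_xx = 6*x*(-x^2*sin(5*t) + 3*cos(5*t)/5) and diffusion = f_x = 18*x^2*cos(5*t)/5. Substituting x = B_t:
  d(6*B_t^3*cos(5*t)/5) = (6*B_t*(-B_t^2*sin(5*t) + 3*cos(5*t)/5)) dt + (18*B_t^2*cos(5*t)/5) dB_t.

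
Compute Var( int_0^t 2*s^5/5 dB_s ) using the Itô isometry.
Var = 4*t^11/275

The Itô integral of a deterministic integrand f(s) has mean 0 because each increment f(s) * (B_{s+ds} - B_s) has mean 0. By the Itô isometry:
  Var( int_0^t f(s) dB_s ) = E[ (int_0^t f(s) dB_s)^2 ] = int_0^t f(s)^2 ds.
Here f(s) = 2*s^5/5, so f(s)^2 = 4*s^10/25. Integrate:
  int_0^t (4*s^10/25) ds = 4*t^11/275.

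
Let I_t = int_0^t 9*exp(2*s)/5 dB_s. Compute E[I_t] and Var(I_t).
E[I_t] = 0; Var(I_t) = 81*exp(4*t)/100 - 81/100

The Itô integral of a deterministic integrand f(s) has mean 0 because each increment f(s) * (B_{s+ds} - B_s) has mean 0. By the Itô isometry:
  Var( int_0^t f(s) dB_s ) = E[ (int_0^t f(s) dB_s)^2 ] = int_0^t f(s)^2 ds.
Here f(s) = 9*exp(2*s)/5, so f(s)^2 = 81*exp(4*s)/25. Integrate:
  int_0^t (81*exp(4*s)/25) ds = 81*exp(4*t)/100 - 81/100.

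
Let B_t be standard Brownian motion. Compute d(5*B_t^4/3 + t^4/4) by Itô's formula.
d(5*B_t^4/3 + t^4/4) = (10*B_t^2 + t^3) dt + (20*B_t^3/3) dB_t

Itô's formula for f(t, x): d f(t, B_t) = (f_t + (1/2) f_xx) dt + f_x dB_t. Compute partials of f(t, x) = t^4/4 + 5*x^4/3:
  f_t(t,x)  = t^3
  f_x(t,x)  = 20*x^3/3
  f_xx(t,x) = 20*x^2
Assemble drift = f_t + (1/2) f_xx = t^3 + 10*x^2 and diffusion = f_x = 20*x^3/3. Substituting x = B_t:
  d(5*B_t^4/3 + t^4/4) = (10*B_t^2 + t^3) dt + (20*B_t^3/3) dB_t.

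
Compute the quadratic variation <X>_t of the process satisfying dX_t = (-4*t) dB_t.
<X>_t = 16*t^3/3

For an Itô process dX_t = a(t) dt + b(t) dB_t, the quadratic variation is <X>_t = int_0^t b(s)^2 ds (the drift term does not contribute). Here b(s) = -4*s, so
  b(s)^2 = 16*s^2.
Integrating from 0 to t:
  <X>_t = int_0^t (16*s^2) ds = 16*t^3/3.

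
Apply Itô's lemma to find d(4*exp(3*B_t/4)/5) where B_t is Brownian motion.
d(4*exp(3*B_t/4)/5) = (9*exp(3*B_t/4)/40) dt + (3*exp(3*B_t/4)/5) dB_t

Itô's formula for f(B_t) gives d f(B_t) = f'(B_t) dB_t + (1/2) f''(B_t) dt. Compute derivatives of f(x) = 4*exp(3*x/4)/5:
  f'(x)  = 3*exp(3*x/4)/5
  f''(x) = 9*exp(3*x/4)/20
Substitute x = B_t and multiply the f'' term by 1/2:
  drift     = (1/2) * (9*exp(3*x/4)/20) evaluated at B_t = 9*exp(3*B_t/4)/40
  diffusion = (3*exp(3*x/4)/5) evaluated at B_t = 3*exp(3*B_t/4)/5
Therefore d(4*exp(3*B_t/4)/5) = (9*exp(3*B_t/4)/40) dt + (3*exp(3*B_t/4)/5) dB_t.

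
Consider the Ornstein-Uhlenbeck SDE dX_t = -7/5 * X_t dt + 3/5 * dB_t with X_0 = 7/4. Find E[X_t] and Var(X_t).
E[X_t] = 7*exp(-7*t/5)/4; Var(X_t) = 9/70 - 9*exp(-14*t/5)/70

The OU SDE dX = -theta X dt + sigma dB admits the integrating factor exp(theta t): d(exp(theta t) X_t) = sigma exp(theta t) dB_t. Integrating from 0 to t:
  X_t = x_0 * exp(-theta t) + sigma * int_0^t exp(-theta (t-s)) dB_s.
The Itô integral has mean 0 and (by the Itô isometry) variance sigma^2 * int_0^t exp(-2 theta (t - s)) ds = sigma^2 * (1 - exp(-2 theta t)) / (2 theta).
With theta = 7/5, sigma = 3/5, x_0 = 7/4:
  E[X_t] = 7/4 * exp(-7/5 t) = 7*exp(-7*t/5)/4
  Var(X_t) = (3/5)^2 * (1 - exp(-2*7/5 t)) / (2 * 7/5) = 9/70 - 9*exp(-14*t/5)/70.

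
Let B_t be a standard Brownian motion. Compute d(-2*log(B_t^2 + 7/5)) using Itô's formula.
d(-2*log(B_t^2 + 7/5)) = (10*(5*B_t^2 - 7)/(5*B_t^2 + 7)^2) dt + (-20*B_t/(5*B_t^2 + 7)) dB_t

Itô's formula for f(B_t) gives d f(B_t) = f'(B_t) dB_t + (1/2) f''(B_t) dt. Compute derivatives of f(x) = -2*log(x^2 + 7/5):
  f'(x)  = -20*x/(5*x^2 + 7)
  f''(x) = 20*(5*x^2 - 7)/(5*x^2 + 7)^2
Substitute x = B_t and multiply the f'' term by 1/2:
  drift     = (1/2) * (20*(5*x^2 - 7)/(5*x^2 + 7)^2) evaluated at B_t = 10*(5*B_t^2 - 7)/(5*B_t^2 + 7)^2
  diffusion = (-20*x/(5*x^2 + 7)) evaluated at B_t = -20*B_t/(5*B_t^2 + 7)
Therefore d(-2*log(B_t^2 + 7/5)) = (10*(5*B_t^2 - 7)/(5*B_t^2 + 7)^2) dt + (-20*B_t/(5*B_t^2 + 7)) dB_t.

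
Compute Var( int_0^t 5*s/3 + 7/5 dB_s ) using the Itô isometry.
Var = t*(625*t^2 + 1575*t + 1323)/675

The Itô integral of a deterministic integrand f(s) has mean 0 because each increment f(s) * (B_{s+ds} - B_s) has mean 0. By the Itô isometry:
  Var( int_0^t f(s) dB_s ) = E[ (int_0^t f(s) dB_s)^2 ] = int_0^t f(s)^2 ds.
Here f(s) = 5*s/3 + 7/5, so f(s)^2 = (25*s + 21)^2/225. Integrate:
  int_0^t ((25*s + 21)^2/225) ds = t*(625*t^2 + 1575*t + 1323)/675.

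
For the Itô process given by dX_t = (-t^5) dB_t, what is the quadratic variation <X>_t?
<X>_t = t^11/11

For an Itô process dX_t = a(t) dt + b(t) dB_t, the quadratic variation is <X>_t = int_0^t b(s)^2 ds (the drift term does not contribute). Here b(s) = -s^5, so
  b(s)^2 = s^10.
Integrating from 0 to t:
  <X>_t = int_0^t (s^10) ds = t^11/11.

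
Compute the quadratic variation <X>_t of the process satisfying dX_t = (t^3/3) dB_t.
<X>_t = t^7/63

For an Itô process dX_t = a(t) dt + b(t) dB_t, the quadratic variation is <X>_t = int_0^t b(s)^2 ds (the drift term does not contribute). Here b(s) = s^3/3, so
  b(s)^2 = s^6/9.
Integrating from 0 to t:
  <X>_t = int_0^t (s^6/9) ds = t^7/63.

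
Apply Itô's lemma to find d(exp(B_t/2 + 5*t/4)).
d(exp(B_t/2 + 5*t/4)) = (11*exp(B_t/2 + 5*t/4)/8) dt + (exp(B_t/2 + 5*t/4)/2) dB_t

Itô's formula for f(t, x): d f(t, B_t) = (f_t + (1/2) f_xx) dt + f_x dB_t. Compute partials of f(t, x) = exp(5*t/4 + x/2):
  f_t(t,x)  = 5*exp(5*t/4 + x/2)/4
  f_x(t,x)  = exp(5*t/4 + x/2)/2
  f_xx(t,x) = exp(5*t/4 + x/2)/4
Assemble drift = f_t + (1/2) f_xx = 11*exp(5*t/4 + x/2)/8 and diffusion = f_x = exp(5*t/4 + x/2)/2. Substituting x = B_t:
  d(exp(B_t/2 + 5*t/4)) = (11*exp(B_t/2 + 5*t/4)/8) dt + (exp(B_t/2 + 5*t/4)/2) dB_t.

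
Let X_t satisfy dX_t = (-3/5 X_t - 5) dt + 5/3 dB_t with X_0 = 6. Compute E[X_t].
E[X_t] = -25/3 + 43*exp(-3*t/5)/3

Taking expectations and using E[dB_t] = 0, the mean m(t) = E[X_t] satisfies the ODE m'(t) = a m(t) + b with m(0) = x_0. With a = -3/5, b = -5, x_0 = 6, the solution is
  m(t) = x_0 * exp(a t) + (b/a) * (exp(a t) - 1)
       = 6 * exp((-3/5) t) + ((-5)/(-3/5)) * (exp((-3/5) t) - 1)
       = -25/3 + 43*exp(-3*t/5)/3.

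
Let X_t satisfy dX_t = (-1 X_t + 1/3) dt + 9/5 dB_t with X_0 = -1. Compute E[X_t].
E[X_t] = (exp(t) - 4)*exp(-t)/3

Taking expectations and using E[dB_t] = 0, the mean m(t) = E[X_t] satisfies the ODE m'(t) = a m(t) + b with m(0) = x_0. With a = -1, b = 1/3, x_0 = -1, the solution is
  m(t) = x_0 * exp(a t) + (b/a) * (exp(a t) - 1)
       = (-1) * exp((-1) t) + ((1/3)/(-1)) * (exp((-1) t) - 1)
       = (exp(t) - 4)*exp(-t)/3.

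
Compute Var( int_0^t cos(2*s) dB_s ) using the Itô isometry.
Var = t/2 + sin(4*t)/8

The Itô integral of a deterministic integrand f(s) has mean 0 because each increment f(s) * (B_{s+ds} - B_s) has mean 0. By the Itô isometry:
  Var( int_0^t f(s) dB_s ) = E[ (int_0^t f(s) dB_s)^2 ] = int_0^t f(s)^2 ds.
Here f(s) = cos(2*s), so f(s)^2 = cos(2*s)^2. Integrate:
  int_0^t (cos(2*s)^2) ds = t/2 + sin(4*t)/8.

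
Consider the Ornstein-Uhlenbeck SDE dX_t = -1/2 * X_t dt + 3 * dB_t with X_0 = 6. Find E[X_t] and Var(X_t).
E[X_t] = 6*exp(-t/2); Var(X_t) = 9 - 9*exp(-t)

The OU SDE dX = -theta X dt + sigma dB admits the integrating factor exp(theta t): d(exp(theta t) X_t) = sigma exp(theta t) dB_t. Integrating from 0 to t:
  X_t = x_0 * exp(-theta t) + sigma * int_0^t exp(-theta (t-s)) dB_s.
The Itô integral has mean 0 and (by the Itô isometry) variance sigma^2 * int_0^t exp(-2 theta (t - s)) ds = sigma^2 * (1 - exp(-2 theta t)) / (2 theta).
With theta = 1/2, sigma = 3, x_0 = 6:
  E[X_t] = 6 * exp(-1/2 t) = 6*exp(-t/2)
  Var(X_t) = (3)^2 * (1 - exp(-2*1/2 t)) / (2 * 1/2) = 9 - 9*exp(-t).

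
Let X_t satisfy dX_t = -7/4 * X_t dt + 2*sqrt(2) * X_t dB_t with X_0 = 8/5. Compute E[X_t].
E[X_t] = 8*exp(-7*t/4)/5

For GBM dX = mu X dt + sigma X dB with X_0 = x_0, apply Itô to Y = log X: dY = (mu - sigma^2/2) dt + sigma dB, so Y_t = log(x_0) + (mu - sigma^2/2) t + sigma B_t and hence X_t = x_0 * exp((mu - sigma^2/2) t + sigma B_t).
With mu = -7/4, sigma = 2*sqrt(2), x_0 = 8/5, this gives:
  X_t = 8/5 * exp((-23/4) * t + (2*sqrt(2)) * B_t).
Since sigma*B_t ~ Normal(0, sigma^2 t), E[exp(sigma*B_t)] = exp(sigma^2 t / 2); so E[X_t] = x_0 * exp((mu - sigma^2/2) t) * exp(sigma^2 t / 2) = x_0 * exp(mu t) = 8*exp(-7*t/4)/5.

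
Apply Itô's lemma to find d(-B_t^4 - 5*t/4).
d(-B_t^4 - 5*t/4) = (-6*B_t^2 - 5/4) dt + (-4*B_t^3) dB_t

Itô's formula for f(t, x): d f(t, B_t) = (f_t + (1/2) f_xx) dt + f_x dB_t. Compute partials of f(t, x) = -5*t/4 - x^4:
  f_t(t,x)  = -5/4
  f_x(t,x)  = -4*x^3
  f_xx(t,x) = -12*x^2
Assemble drift = f_t + (1/2) f_xx = -6*x^2 - 5/4 and diffusion = f_x = -4*x^3. Substituting x = B_t:
  d(-B_t^4 - 5*t/4) = (-6*B_t^2 - 5/4) dt + (-4*B_t^3) dB_t.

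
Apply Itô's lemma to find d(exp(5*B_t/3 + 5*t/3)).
d(exp(5*B_t/3 + 5*t/3)) = (55*exp(5*B_t/3 + 5*t/3)/18) dt + (5*exp(5*B_t/3 + 5*t/3)/3) dB_t

Itô's formula for f(t, x): d f(t, B_t) = (f_t + (1/2) f_xx) dt + f_x dB_t. Compute partials of f(t, x) = exp(5*t/3 + 5*x/3):
  f_t(t,x)  = 5*exp(5*t/3 + 5*x/3)/3
  f_x(t,x)  = 5*exp(5*t/3 + 5*x/3)/3
  f_xx(t,x) = 25*exp(5*t/3 + 5*x/3)/9
Assemble drift = f_t + (1/2) f_xx = 55*exp(5*t/3 + 5*x/3)/18 and diffusion = f_x = 5*exp(5*t/3 + 5*x/3)/3. Substituting x = B_t:
  d(exp(5*B_t/3 + 5*t/3)) = (55*exp(5*B_t/3 + 5*t/3)/18) dt + (5*exp(5*B_t/3 + 5*t/3)/3) dB_t.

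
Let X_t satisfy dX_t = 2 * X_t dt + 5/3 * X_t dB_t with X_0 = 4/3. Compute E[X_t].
E[X_t] = 4*exp(2*t)/3

For GBM dX = mu X dt + sigma X dB with X_0 = x_0, apply Itô to Y = log X: dY = (mu - sigma^2/2) dt + sigma dB, so Y_t = log(x_0) + (mu - sigma^2/2) t + sigma B_t and hence X_t = x_0 * exp((mu - sigma^2/2) t + sigma B_t).
With mu = 2, sigma = 5/3, x_0 = 4/3, this gives:
  X_t = 4/3 * exp((11/18) * t + (5/3) * B_t).
Since sigma*B_t ~ Normal(0, sigma^2 t), E[exp(sigma*B_t)] = exp(sigma^2 t / 2); so E[X_t] = x_0 * exp((mu - sigma^2/2) t) * exp(sigma^2 t / 2) = x_0 * exp(mu t) = 4*exp(2*t)/3.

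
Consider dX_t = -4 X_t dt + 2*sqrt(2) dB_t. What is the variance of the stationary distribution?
lim Var(X_t) = 1

The OU SDE dX = -theta X dt + sigma dB admits the integrating factor exp(theta t): d(exp(theta t) X_t) = sigma exp(theta t) dB_t. Integrating from 0 to t gives X_t = x_0 * exp(-theta t) + sigma * int_0^t exp(-theta (t-s)) dB_s for any initial x_0. The Itô integral has variance (by the Itô isometry) sigma^2 * int_0^t exp(-2 theta (t - s)) ds = sigma^2 * (1 - exp(-2 theta t)) / (2 theta), independent of x_0.
With theta = 4, sigma = 2*sqrt(2):
  Var(X_t) = (2*sqrt(2))^2 * (1 - exp(-2*4 t)) / (2 * 4) = 1 - exp(-8*t).
As t -> infinity, exp(-2*4 t) -> 0, so the stationary variance is sigma^2 / (2 theta) = 1.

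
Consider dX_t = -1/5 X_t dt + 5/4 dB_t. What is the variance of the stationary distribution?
lim Var(X_t) = 125/32

The OU SDE dX = -theta X dt + sigma dB admits the integrating factor exp(theta t): d(exp(theta t) X_t) = sigma exp(theta t) dB_t. Integrating from 0 to t gives X_t = x_0 * exp(-theta t) + sigma * int_0^t exp(-theta (t-s)) dB_s for any initial x_0. The Itô integral has variance (by the Itô isometry) sigma^2 * int_0^t exp(-2 theta (t - s)) ds = sigma^2 * (1 - exp(-2 theta t)) / (2 theta), independent of x_0.
With theta = 1/5, sigma = 5/4:
  Var(X_t) = (5/4)^2 * (1 - exp(-2*1/5 t)) / (2 * 1/5) = 125/32 - 125*exp(-2*t/5)/32.
As t -> infinity, exp(-2*1/5 t) -> 0, so the stationary variance is sigma^2 / (2 theta) = 125/32.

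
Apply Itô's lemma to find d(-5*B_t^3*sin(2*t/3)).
d(-5*B_t^3*sin(2*t/3)) = (-10*B_t^3*cos(2*t/3)/3 - 15*B_t*sin(2*t/3)) dt + (-15*B_t^2*sin(2*t/3)) dB_t

Itô's formula for f(t, x): d f(t, B_t) = (f_t + (1/2) f_xx) dt + f_x dB_t. Compute partials of f(t, x) = -5*x^3*sin(2*t/3):
  f_t(t,x)  = -10*x^3*cos(2*t/3)/3
  f_x(t,x)  = -15*x^2*sin(2*t/3)
  f_xx(t,x) = -30*x*sin(2*t/3)
Assemble drift = f_t + (1/2) f_xx = -10*x^3*cos(2*t/3)/3 - 15*x*sin(2*t/3) and diffusion = f_x = -15*x^2*sin(2*t/3). Substituting x = B_t:
  d(-5*B_t^3*sin(2*t/3)) = (-10*B_t^3*cos(2*t/3)/3 - 15*B_t*sin(2*t/3)) dt + (-15*B_t^2*sin(2*t/3)) dB_t.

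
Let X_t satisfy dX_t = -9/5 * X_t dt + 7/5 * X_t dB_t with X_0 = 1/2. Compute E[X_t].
E[X_t] = exp(-9*t/5)/2

For GBM dX = mu X dt + sigma X dB with X_0 = x_0, apply Itô to Y = log X: dY = (mu - sigma^2/2) dt + sigma dB, so Y_t = log(x_0) + (mu - sigma^2/2) t + sigma B_t and hence X_t = x_0 * exp((mu - sigma^2/2) t + sigma B_t).
With mu = -9/5, sigma = 7/5, x_0 = 1/2, this gives:
  X_t = 1/2 * exp((-139/50) * t + (7/5) * B_t).
Since sigma*B_t ~ Normal(0, sigma^2 t), E[exp(sigma*B_t)] = exp(sigma^2 t / 2); so E[X_t] = x_0 * exp((mu - sigma^2/2) t) * exp(sigma^2 t / 2) = x_0 * exp(mu t) = exp(-9*t/5)/2.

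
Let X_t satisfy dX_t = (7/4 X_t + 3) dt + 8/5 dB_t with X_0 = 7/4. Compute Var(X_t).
Var(X_t) = 128*exp(7*t/2)/175 - 128/175

The variance V(t) = Var(X_t) satisfies V'(t) = 2 a V(t) + c^2 with V(0) = 0 (drift coefficient is linear in X, diffusion is constant). With a = 7/4, c = 8/5, the solution is
  V(t) = (c^2 / (2 a)) * (exp(2 a t) - 1)
       = ((8/5)^2 / (2*(7/4))) * (exp((7/2) t) - 1)
       = 128*exp(7*t/2)/175 - 128/175.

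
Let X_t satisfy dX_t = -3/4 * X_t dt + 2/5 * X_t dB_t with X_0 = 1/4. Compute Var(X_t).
Var(X_t) = (exp(4*t/25) - 1)*exp(-3*t/2)/16

For GBM dX = mu X dt + sigma X dB with X_0 = x_0, apply Itô to Y = log X: dY = (mu - sigma^2/2) dt + sigma dB, so Y_t = log(x_0) + (mu - sigma^2/2) t + sigma B_t and hence X_t = x_0 * exp((mu - sigma^2/2) t + sigma B_t).
With mu = -3/4, sigma = 2/5, x_0 = 1/4, this gives:
  X_t = 1/4 * exp((-83/100) * t + (2/5) * B_t).
Since sigma*B_t ~ Normal(0, sigma^2 t), E[exp(sigma*B_t)] = exp(sigma^2 t / 2); so E[X_t] = x_0 * exp((mu - sigma^2/2) t) * exp(sigma^2 t / 2) = x_0 * exp(mu t) = exp(-3*t/4)/4.
Var(X_t) = E[X_t^2] - (E[X_t])^2 = x_0^2 * exp(2 mu t) * (exp(sigma^2 t) - 1) = (exp(4*t/25) - 1)*exp(-3*t/2)/16.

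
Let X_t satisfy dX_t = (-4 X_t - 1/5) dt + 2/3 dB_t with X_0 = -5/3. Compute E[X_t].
E[X_t] = -1/20 - 97*exp(-4*t)/60

Taking expectations and using E[dB_t] = 0, the mean m(t) = E[X_t] satisfies the ODE m'(t) = a m(t) + b with m(0) = x_0. With a = -4, b = -1/5, x_0 = -5/3, the solution is
  m(t) = x_0 * exp(a t) + (b/a) * (exp(a t) - 1)
       = (-5/3) * exp((-4) t) + ((-1/5)/(-4)) * (exp((-4) t) - 1)
       = -1/20 - 97*exp(-4*t)/60.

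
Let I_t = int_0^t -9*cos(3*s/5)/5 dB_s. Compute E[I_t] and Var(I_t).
E[I_t] = 0; Var(I_t) = 81*t/50 + 27*sin(6*t/5)/20

The Itô integral of a deterministic integrand f(s) has mean 0 because each increment f(s) * (B_{s+ds} - B_s) has mean 0. By the Itô isometry:
  Var( int_0^t f(s) dB_s ) = E[ (int_0^t f(s) dB_s)^2 ] = int_0^t f(s)^2 ds.
Here f(s) = -9*cos(3*s/5)/5, so f(s)^2 = 81*cos(3*s/5)^2/25. Integrate:
  int_0^t (81*cos(3*s/5)^2/25) ds = 81*t/50 + 27*sin(6*t/5)/20.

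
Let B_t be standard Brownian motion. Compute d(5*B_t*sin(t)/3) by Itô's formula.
d(5*B_t*sin(t)/3) = (5*B_t*cos(t)/3) dt + (5*sin(t)/3) dB_t

Itô's formula for f(t, x): d f(t, B_t) = (f_t + (1/2) f_xx) dt + f_x dB_t. Compute partials of f(t, x) = 5*x*sin(t)/3:
  f_t(t,x)  = 5*x*cos(t)/3
  f_x(t,x)  = 5*sin(t)/3
  f_xx(t,x) = 0
Assemble drift = f_t + (1/2) f_xx = 5*x*cos(t)/3 and diffusion = f_x = 5*sin(t)/3. Substituting x = B_t:
  d(5*B_t*sin(t)/3) = (5*B_t*cos(t)/3) dt + (5*sin(t)/3) dB_t.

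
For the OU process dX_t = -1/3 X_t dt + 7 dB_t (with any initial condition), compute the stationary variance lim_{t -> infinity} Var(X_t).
lim Var(X_t) = 147/2

The OU SDE dX = -theta X dt + sigma dB admits the integrating factor exp(theta t): d(exp(theta t) X_t) = sigma exp(theta t) dB_t. Integrating from 0 to t gives X_t = x_0 * exp(-theta t) + sigma * int_0^t exp(-theta (t-s)) dB_s for any initial x_0. The Itô integral has variance (by the Itô isometry) sigma^2 * int_0^t exp(-2 theta (t - s)) ds = sigma^2 * (1 - exp(-2 theta t)) / (2 theta), independent of x_0.
With theta = 1/3, sigma = 7:
  Var(X_t) = (7)^2 * (1 - exp(-2*1/3 t)) / (2 * 1/3) = 147/2 - 147*exp(-2*t/3)/2.
As t -> infinity, exp(-2*1/3 t) -> 0, so the stationary variance is sigma^2 / (2 theta) = 147/2.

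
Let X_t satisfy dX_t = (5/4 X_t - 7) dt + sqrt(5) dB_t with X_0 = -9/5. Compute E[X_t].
E[X_t] = 28/5 - 37*exp(5*t/4)/5

Taking expectations and using E[dB_t] = 0, the mean m(t) = E[X_t] satisfies the ODE m'(t) = a m(t) + b with m(0) = x_0. With a = 5/4, b = -7, x_0 = -9/5, the solution is
  m(t) = x_0 * exp(a t) + (b/a) * (exp(a t) - 1)
       = (-9/5) * exp((5/4) t) + ((-7)/(5/4)) * (exp((5/4) t) - 1)
       = 28/5 - 37*exp(5*t/4)/5.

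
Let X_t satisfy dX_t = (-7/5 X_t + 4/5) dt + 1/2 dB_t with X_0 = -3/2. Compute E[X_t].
E[X_t] = 4/7 - 29*exp(-7*t/5)/14

Taking expectations and using E[dB_t] = 0, the mean m(t) = E[X_t] satisfies the ODE m'(t) = a m(t) + b with m(0) = x_0. With a = -7/5, b = 4/5, x_0 = -3/2, the solution is
  m(t) = x_0 * exp(a t) + (b/a) * (exp(a t) - 1)
       = (-3/2) * exp((-7/5) t) + ((4/5)/(-7/5)) * (exp((-7/5) t) - 1)
       = 4/7 - 29*exp(-7*t/5)/14.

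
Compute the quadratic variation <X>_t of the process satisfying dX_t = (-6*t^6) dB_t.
<X>_t = 36*t^13/13

For an Itô process dX_t = a(t) dt + b(t) dB_t, the quadratic variation is <X>_t = int_0^t b(s)^2 ds (the drift term does not contribute). Here b(s) = -6*s^6, so
  b(s)^2 = 36*s^12.
Integrating from 0 to t:
  <X>_t = int_0^t (36*s^12) ds = 36*t^13/13.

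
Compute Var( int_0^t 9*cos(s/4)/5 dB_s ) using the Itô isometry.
Var = 81*t/50 + 81*sin(t/2)/25

The Itô integral of a deterministic integrand f(s) has mean 0 because each increment f(s) * (B_{s+ds} - B_s) has mean 0. By the Itô isometry:
  Var( int_0^t f(s) dB_s ) = E[ (int_0^t f(s) dB_s)^2 ] = int_0^t f(s)^2 ds.
Here f(s) = 9*cos(s/4)/5, so f(s)^2 = 81*cos(s/4)^2/25. Integrate:
  int_0^t (81*cos(s/4)^2/25) ds = 81*t/50 + 81*sin(t/2)/25.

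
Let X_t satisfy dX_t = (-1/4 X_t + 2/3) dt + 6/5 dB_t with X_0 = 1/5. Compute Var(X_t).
Var(X_t) = 72/25 - 72*exp(-t/2)/25

The variance V(t) = Var(X_t) satisfies V'(t) = 2 a V(t) + c^2 with V(0) = 0 (drift coefficient is linear in X, diffusion is constant). With a = -1/4, c = 6/5, the solution is
  V(t) = (c^2 / (2 a)) * (exp(2 a t) - 1)
       = ((6/5)^2 / (2*(-1/4))) * (exp((-1/2) t) - 1)
       = 72/25 - 72*exp(-t/2)/25.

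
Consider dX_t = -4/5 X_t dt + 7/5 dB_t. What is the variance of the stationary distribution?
lim Var(X_t) = 49/40

The OU SDE dX = -theta X dt + sigma dB admits the integrating factor exp(theta t): d(exp(theta t) X_t) = sigma exp(theta t) dB_t. Integrating from 0 to t gives X_t = x_0 * exp(-theta t) + sigma * int_0^t exp(-theta (t-s)) dB_s for any initial x_0. The Itô integral has variance (by the Itô isometry) sigma^2 * int_0^t exp(-2 theta (t - s)) ds = sigma^2 * (1 - exp(-2 theta t)) / (2 theta), independent of x_0.
With theta = 4/5, sigma = 7/5:
  Var(X_t) = (7/5)^2 * (1 - exp(-2*4/5 t)) / (2 * 4/5) = 49/40 - 49*exp(-8*t/5)/40.
As t -> infinity, exp(-2*4/5 t) -> 0, so the stationary variance is sigma^2 / (2 theta) = 49/40.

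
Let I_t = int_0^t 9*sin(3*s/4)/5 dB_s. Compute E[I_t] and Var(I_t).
E[I_t] = 0; Var(I_t) = 81*t/50 - 27*sin(3*t/2)/25

The Itô integral of a deterministic integrand f(s) has mean 0 because each increment f(s) * (B_{s+ds} - B_s) has mean 0. By the Itô isometry:
  Var( int_0^t f(s) dB_s ) = E[ (int_0^t f(s) dB_s)^2 ] = int_0^t f(s)^2 ds.
Here f(s) = 9*sin(3*s/4)/5, so f(s)^2 = 81*sin(3*s/4)^2/25. Integrate:
  int_0^t (81*sin(3*s/4)^2/25) ds = 81*t/50 - 27*sin(3*t/2)/25.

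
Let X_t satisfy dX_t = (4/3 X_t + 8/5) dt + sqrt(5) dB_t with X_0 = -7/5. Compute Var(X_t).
Var(X_t) = 15*exp(8*t/3)/8 - 15/8

The variance V(t) = Var(X_t) satisfies V'(t) = 2 a V(t) + c^2 with V(0) = 0 (drift coefficient is linear in X, diffusion is constant). With a = 4/3, c = sqrt(5), the solution is
  V(t) = (c^2 / (2 a)) * (exp(2 a t) - 1)
       = (sqrt(5)^2 / (2*(4/3))) * (exp((8/3) t) - 1)
       = 15*exp(8*t/3)/8 - 15/8.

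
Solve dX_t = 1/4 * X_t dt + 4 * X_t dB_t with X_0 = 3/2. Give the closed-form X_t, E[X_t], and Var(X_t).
X_t = 3/2 * exp((-31/4) t + (4) B_t); E[X_t] = 3*exp(t/4)/2; Var(X_t) = 9*(exp(16*t) - 1)*exp(t/2)/4

For GBM dX = mu X dt + sigma X dB with X_0 = x_0, apply Itô to Y = log X: dY = (mu - sigma^2/2) dt + sigma dB, so Y_t = log(x_0) + (mu - sigma^2/2) t + sigma B_t and hence X_t = x_0 * exp((mu - sigma^2/2) t + sigma B_t).
With mu = 1/4, sigma = 4, x_0 = 3/2, this gives:
  X_t = 3/2 * exp((-31/4) * t + (4) * B_t).
Since sigma*B_t ~ Normal(0, sigma^2 t), E[exp(sigma*B_t)] = exp(sigma^2 t / 2); so E[X_t] = x_0 * exp((mu - sigma^2/2) t) * exp(sigma^2 t / 2) = x_0 * exp(mu t) = 3*exp(t/4)/2.
Var(X_t) = E[X_t^2] - (E[X_t])^2 = x_0^2 * exp(2 mu t) * (exp(sigma^2 t) - 1) = 9*(exp(16*t) - 1)*exp(t/2)/4.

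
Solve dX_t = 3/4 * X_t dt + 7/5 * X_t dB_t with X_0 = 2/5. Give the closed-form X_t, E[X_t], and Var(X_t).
X_t = 2/5 * exp((-23/100) t + (7/5) B_t); E[X_t] = 2*exp(3*t/4)/5; Var(X_t) = 4*(exp(49*t/25) - 1)*exp(3*t/2)/25

For GBM dX = mu X dt + sigma X dB with X_0 = x_0, apply Itô to Y = log X: dY = (mu - sigma^2/2) dt + sigma dB, so Y_t = log(x_0) + (mu - sigma^2/2) t + sigma B_t and hence X_t = x_0 * exp((mu - sigma^2/2) t + sigma B_t).
With mu = 3/4, sigma = 7/5, x_0 = 2/5, this gives:
  X_t = 2/5 * exp((-23/100) * t + (7/5) * B_t).
Since sigma*B_t ~ Normal(0, sigma^2 t), E[exp(sigma*B_t)] = exp(sigma^2 t / 2); so E[X_t] = x_0 * exp((mu - sigma^2/2) t) * exp(sigma^2 t / 2) = x_0 * exp(mu t) = 2*exp(3*t/4)/5.
Var(X_t) = E[X_t^2] - (E[X_t])^2 = x_0^2 * exp(2 mu t) * (exp(sigma^2 t) - 1) = 4*(exp(49*t/25) - 1)*exp(3*t/2)/25.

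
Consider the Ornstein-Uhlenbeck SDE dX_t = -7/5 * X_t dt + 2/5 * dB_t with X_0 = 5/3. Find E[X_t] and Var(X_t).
E[X_t] = 5*exp(-7*t/5)/3; Var(X_t) = 2/35 - 2*exp(-14*t/5)/35

The OU SDE dX = -theta X dt + sigma dB admits the integrating factor exp(theta t): d(exp(theta t) X_t) = sigma exp(theta t) dB_t. Integrating from 0 to t:
  X_t = x_0 * exp(-theta t) + sigma * int_0^t exp(-theta (t-s)) dB_s.
The Itô integral has mean 0 and (by the Itô isometry) variance sigma^2 * int_0^t exp(-2 theta (t - s)) ds = sigma^2 * (1 - exp(-2 theta t)) / (2 theta).
With theta = 7/5, sigma = 2/5, x_0 = 5/3:
  E[X_t] = 5/3 * exp(-7/5 t) = 5*exp(-7*t/5)/3
  Var(X_t) = (2/5)^2 * (1 - exp(-2*7/5 t)) / (2 * 7/5) = 2/35 - 2*exp(-14*t/5)/35.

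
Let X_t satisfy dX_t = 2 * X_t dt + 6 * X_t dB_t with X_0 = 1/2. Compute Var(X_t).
Var(X_t) = (exp(36*t) - 1)*exp(4*t)/4

For GBM dX = mu X dt + sigma X dB with X_0 = x_0, apply Itô to Y = log X: dY = (mu - sigma^2/2) dt + sigma dB, so Y_t = log(x_0) + (mu - sigma^2/2) t + sigma B_t and hence X_t = x_0 * exp((mu - sigma^2/2) t + sigma B_t).
With mu = 2, sigma = 6, x_0 = 1/2, this gives:
  X_t = 1/2 * exp((-16) * t + (6) * B_t).
Since sigma*B_t ~ Normal(0, sigma^2 t), E[exp(sigma*B_t)] = exp(sigma^2 t / 2); so E[X_t] = x_0 * exp((mu - sigma^2/2) t) * exp(sigma^2 t / 2) = x_0 * exp(mu t) = exp(2*t)/2.
Var(X_t) = E[X_t^2] - (E[X_t])^2 = x_0^2 * exp(2 mu t) * (exp(sigma^2 t) - 1) = (exp(36*t) - 1)*exp(4*t)/4.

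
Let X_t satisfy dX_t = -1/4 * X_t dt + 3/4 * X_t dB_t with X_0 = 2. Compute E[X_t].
E[X_t] = 2*exp(-t/4)

For GBM dX = mu X dt + sigma X dB with X_0 = x_0, apply Itô to Y = log X: dY = (mu - sigma^2/2) dt + sigma dB, so Y_t = log(x_0) + (mu - sigma^2/2) t + sigma B_t and hence X_t = x_0 * exp((mu - sigma^2/2) t + sigma B_t).
With mu = -1/4, sigma = 3/4, x_0 = 2, this gives:
  X_t = 2 * exp((-17/32) * t + (3/4) * B_t).
Since sigma*B_t ~ Normal(0, sigma^2 t), E[exp(sigma*B_t)] = exp(sigma^2 t / 2); so E[X_t] = x_0 * exp((mu - sigma^2/2) t) * exp(sigma^2 t / 2) = x_0 * exp(mu t) = 2*exp(-t/4).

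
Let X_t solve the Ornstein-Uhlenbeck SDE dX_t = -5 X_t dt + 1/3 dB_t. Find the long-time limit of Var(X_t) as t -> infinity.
lim Var(X_t) = 1/90

The OU SDE dX = -theta X dt + sigma dB admits the integrating factor exp(theta t): d(exp(theta t) X_t) = sigma exp(theta t) dB_t. Integrating from 0 to t gives X_t = x_0 * exp(-theta t) + sigma * int_0^t exp(-theta (t-s)) dB_s for any initial x_0. The Itô integral has variance (by the Itô isometry) sigma^2 * int_0^t exp(-2 theta (t - s)) ds = sigma^2 * (1 - exp(-2 theta t)) / (2 theta), independent of x_0.
With theta = 5, sigma = 1/3:
  Var(X_t) = (1/3)^2 * (1 - exp(-2*5 t)) / (2 * 5) = 1/90 - exp(-10*t)/90.
As t -> infinity, exp(-2*5 t) -> 0, so the stationary variance is sigma^2 / (2 theta) = 1/90.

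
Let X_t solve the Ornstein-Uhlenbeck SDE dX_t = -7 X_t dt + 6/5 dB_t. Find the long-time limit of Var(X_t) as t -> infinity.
lim Var(X_t) = 18/175

The OU SDE dX = -theta X dt + sigma dB admits the integrating factor exp(theta t): d(exp(theta t) X_t) = sigma exp(theta t) dB_t. Integrating from 0 to t gives X_t = x_0 * exp(-theta t) + sigma * int_0^t exp(-theta (t-s)) dB_s for any initial x_0. The Itô integral has variance (by the Itô isometry) sigma^2 * int_0^t exp(-2 theta (t - s)) ds = sigma^2 * (1 - exp(-2 theta t)) / (2 theta), independent of x_0.
With theta = 7, sigma = 6/5:
  Var(X_t) = (6/5)^2 * (1 - exp(-2*7 t)) / (2 * 7) = 18/175 - 18*exp(-14*t)/175.
As t -> infinity, exp(-2*7 t) -> 0, so the stationary variance is sigma^2 / (2 theta) = 18/175.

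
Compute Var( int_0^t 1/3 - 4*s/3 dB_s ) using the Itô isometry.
Var = t*(16*t^2 - 12*t + 3)/27

The Itô integral of a deterministic integrand f(s) has mean 0 because each increment f(s) * (B_{s+ds} - B_s) has mean 0. By the Itô isometry:
  Var( int_0^t f(s) dB_s ) = E[ (int_0^t f(s) dB_s)^2 ] = int_0^t f(s)^2 ds.
Here f(s) = 1/3 - 4*s/3, so f(s)^2 = (4*s - 1)^2/9. Integrate:
  int_0^t ((4*s - 1)^2/9) ds = t*(16*t^2 - 12*t + 3)/27.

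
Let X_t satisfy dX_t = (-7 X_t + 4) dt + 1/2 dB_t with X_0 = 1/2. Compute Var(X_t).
Var(X_t) = 1/56 - exp(-14*t)/56

The variance V(t) = Var(X_t) satisfies V'(t) = 2 a V(t) + c^2 with V(0) = 0 (drift coefficient is linear in X, diffusion is constant). With a = -7, c = 1/2, the solution is
  V(t) = (c^2 / (2 a)) * (exp(2 a t) - 1)
       = ((1/2)^2 / (2*(-7))) * (exp((-14) t) - 1)
       = 1/56 - exp(-14*t)/56.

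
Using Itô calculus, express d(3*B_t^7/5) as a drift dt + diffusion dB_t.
d(3*B_t^7/5) = (63*B_t^5/5) dt + (21*B_t^6/5) dB_t

Itô's formula for f(B_t) gives d f(B_t) = f'(B_t) dB_t + (1/2) f''(B_t) dt. Compute derivatives of f(x) = 3*x^7/5:
  f'(x)  = 21*x^6/5
  f''(x) = 126*x^5/5
Substitute x = B_t and multiply the f'' term by 1/2:
  drift     = (1/2) * (126*x^5/5) evaluated at B_t = 63*B_t^5/5
  diffusion = (21*x^6/5) evaluated at B_t = 21*B_t^6/5
Therefore d(3*B_t^7/5) = (63*B_t^5/5) dt + (21*B_t^6/5) dB_t.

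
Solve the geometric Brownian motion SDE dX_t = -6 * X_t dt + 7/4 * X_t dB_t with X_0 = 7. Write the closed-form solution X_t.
X_t = 7 * exp((-241/32) * t + (7/4) * B_t)

For GBM dX = mu X dt + sigma X dB with X_0 = x_0, apply Itô to Y = log X: dY = (mu - sigma^2/2) dt + sigma dB, so Y_t = log(x_0) + (mu - sigma^2/2) t + sigma B_t and hence X_t = x_0 * exp((mu - sigma^2/2) t + sigma B_t).
With mu = -6, sigma = 7/4, x_0 = 7, this gives:
  X_t = 7 * exp((-241/32) * t + (7/4) * B_t).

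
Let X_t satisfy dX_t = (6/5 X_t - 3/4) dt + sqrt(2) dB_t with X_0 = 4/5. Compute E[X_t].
E[X_t] = 7*exp(6*t/5)/40 + 5/8

Taking expectations and using E[dB_t] = 0, the mean m(t) = E[X_t] satisfies the ODE m'(t) = a m(t) + b with m(0) = x_0. With a = 6/5, b = -3/4, x_0 = 4/5, the solution is
  m(t) = x_0 * exp(a t) + (b/a) * (exp(a t) - 1)
       = (4/5) * exp((6/5) t) + ((-3/4)/(6/5)) * (exp((6/5) t) - 1)
       = 7*exp(6*t/5)/40 + 5/8.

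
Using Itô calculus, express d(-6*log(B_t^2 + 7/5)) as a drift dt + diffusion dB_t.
d(-6*log(B_t^2 + 7/5)) = (30*(5*B_t^2 - 7)/(5*B_t^2 + 7)^2) dt + (-60*B_t/(5*B_t^2 + 7)) dB_t

Itô's formula for f(B_t) gives d f(B_t) = f'(B_t) dB_t + (1/2) f''(B_t) dt. Compute derivatives of f(x) = -6*log(x^2 + 7/5):
  f'(x)  = -60*x/(5*x^2 + 7)
  f''(x) = 60*(5*x^2 - 7)/(5*x^2 + 7)^2
Substitute x = B_t and multiply the f'' term by 1/2:
  drift     = (1/2) * (60*(5*x^2 - 7)/(5*x^2 + 7)^2) evaluated at B_t = 30*(5*B_t^2 - 7)/(5*B_t^2 + 7)^2
  diffusion = (-60*x/(5*x^2 + 7)) evaluated at B_t = -60*B_t/(5*B_t^2 + 7)
Therefore d(-6*log(B_t^2 + 7/5)) = (30*(5*B_t^2 - 7)/(5*B_t^2 + 7)^2) dt + (-60*B_t/(5*B_t^2 + 7)) dB_t.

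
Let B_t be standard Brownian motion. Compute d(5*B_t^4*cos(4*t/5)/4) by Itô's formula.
d(5*B_t^4*cos(4*t/5)/4) = (B_t^2*(-B_t^2*sin(4*t/5) + 15*cos(4*t/5)/2)) dt + (5*B_t^3*cos(4*t/5)) dB_t

Itô's formula for f(t, x): d f(t, B_t) = (f_t + (1/2) f_xx) dt + f_x dB_t. Compute partials of f(t, x) = 5*x^4*cos(4*t/5)/4:
  f_t(t,x)  = -x^4*sin(4*t/5)
  f_x(t,x)  = 5*x^3*cos(4*t/5)
  f_xx(t,x) = 15*x^2*cos(4*t/5)
Assemble drift = f_t + (1/2) f_xx = x^2*(-x^2*sin(4*t/5) + 15*cos(4*t/5)/2) and diffusion = f_x = 5*x^3*cos(4*t/5). Substituting x = B_t:
  d(5*B_t^4*cos(4*t/5)/4) = (B_t^2*(-B_t^2*sin(4*t/5) + 15*cos(4*t/5)/2)) dt + (5*B_t^3*cos(4*t/5)) dB_t.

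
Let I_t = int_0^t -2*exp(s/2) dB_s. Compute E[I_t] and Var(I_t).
E[I_t] = 0; Var(I_t) = 4*exp(t) - 4

The Itô integral of a deterministic integrand f(s) has mean 0 because each increment f(s) * (B_{s+ds} - B_s) has mean 0. By the Itô isometry:
  Var( int_0^t f(s) dB_s ) = E[ (int_0^t f(s) dB_s)^2 ] = int_0^t f(s)^2 ds.
Here f(s) = -2*exp(s/2), so f(s)^2 = 4*exp(s). Integrate:
  int_0^t (4*exp(s)) ds = 4*exp(t) - 4.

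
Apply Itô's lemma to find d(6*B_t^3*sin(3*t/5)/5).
d(6*B_t^3*sin(3*t/5)/5) = (18*B_t*(B_t^2*cos(3*t/5) + 5*sin(3*t/5))/25) dt + (18*B_t^2*sin(3*t/5)/5) dB_t

Itô's formula for f(t, x): d f(t, B_t) = (f_t + (1/2) f_xx) dt + f_x dB_t. Compute partials of f(t, x) = 6*x^3*sin(3*t/5)/5:
  f_t(t,x)  = 18*x^3*cos(3*t/5)/25
  f_x(t,x)  = 18*x^2*sin(3*t/5)/5
  f_xx(t,x) = 36*x*sin(3*t/5)/5
Assemble drift = f_t + (1/2) f_xx = 18*x*(x^2*cos(3*t/5) + 5*sin(3*t/5))/25 and diffusion = f_x = 18*x^2*sin(3*t/5)/5. Substituting x = B_t:
  d(6*B_t^3*sin(3*t/5)/5) = (18*B_t*(B_t^2*cos(3*t/5) + 5*sin(3*t/5))/25) dt + (18*B_t^2*sin(3*t/5)/5) dB_t.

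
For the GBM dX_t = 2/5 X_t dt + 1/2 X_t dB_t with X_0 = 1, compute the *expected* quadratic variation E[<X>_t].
E[<X>_t] = 5*exp(21*t/20)/21 - 5/21

<X>_t = int_0^t ((1/2) * X_s)^2 ds. Taking expectation inside the integral: E[<X>_t] = (1/2)^2 * int_0^t E[X_s^2] ds. For GBM, E[X_s^2] = x_0^2 * exp((2 mu + sigma^2) s). Integrating:
  E[<X>_t] = (1/2)^2 * 1^2 * (exp((2*(2/5) + (1/2)^2) t) - 1) / (2*(2/5) + (1/2)^2)
           = (1/2)^2 * 1^2 * (exp((21/20) t) - 1) / (21/20) = 5*exp(21*t/20)/21 - 5/21.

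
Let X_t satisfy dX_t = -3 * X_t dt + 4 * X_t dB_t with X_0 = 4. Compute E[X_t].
E[X_t] = 4*exp(-3*t)

For GBM dX = mu X dt + sigma X dB with X_0 = x_0, apply Itô to Y = log X: dY = (mu - sigma^2/2) dt + sigma dB, so Y_t = log(x_0) + (mu - sigma^2/2) t + sigma B_t and hence X_t = x_0 * exp((mu - sigma^2/2) t + sigma B_t).
With mu = -3, sigma = 4, x_0 = 4, this gives:
  X_t = 4 * exp((-11) * t + (4) * B_t).
Since sigma*B_t ~ Normal(0, sigma^2 t), E[exp(sigma*B_t)] = exp(sigma^2 t / 2); so E[X_t] = x_0 * exp((mu - sigma^2/2) t) * exp(sigma^2 t / 2) = x_0 * exp(mu t) = 4*exp(-3*t).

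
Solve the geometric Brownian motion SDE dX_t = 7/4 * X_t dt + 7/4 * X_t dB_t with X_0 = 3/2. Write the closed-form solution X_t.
X_t = 3/2 * exp((7/32) * t + (7/4) * B_t)

For GBM dX = mu X dt + sigma X dB with X_0 = x_0, apply Itô to Y = log X: dY = (mu - sigma^2/2) dt + sigma dB, so Y_t = log(x_0) + (mu - sigma^2/2) t + sigma B_t and hence X_t = x_0 * exp((mu - sigma^2/2) t + sigma B_t).
With mu = 7/4, sigma = 7/4, x_0 = 3/2, this gives:
  X_t = 3/2 * exp((7/32) * t + (7/4) * B_t).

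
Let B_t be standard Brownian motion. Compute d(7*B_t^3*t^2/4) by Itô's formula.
d(7*B_t^3*t^2/4) = (7*B_t*t*(2*B_t^2 + 3*t)/4) dt + (21*B_t^2*t^2/4) dB_t

Itô's formula for f(t, x): d f(t, B_t) = (f_t + (1/2) f_xx) dt + f_x dB_t. Compute partials of f(t, x) = 7*t^2*x^3/4:
  f_t(t,x)  = 7*t*x^3/2
  f_x(t,x)  = 21*t^2*x^2/4
  f_xx(t,x) = 21*t^2*x/2
Assemble drift = f_t + (1/2) f_xx = 7*t*x*(3*t + 2*x^2)/4 and diffusion = f_x = 21*t^2*x^2/4. Substituting x = B_t:
  d(7*B_t^3*t^2/4) = (7*B_t*t*(2*B_t^2 + 3*t)/4) dt + (21*B_t^2*t^2/4) dB_t.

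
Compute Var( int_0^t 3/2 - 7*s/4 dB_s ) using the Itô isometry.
Var = t*(49*t^2 - 126*t + 108)/48

The Itô integral of a deterministic integrand f(s) has mean 0 because each increment f(s) * (B_{s+ds} - B_s) has mean 0. By the Itô isometry:
  Var( int_0^t f(s) dB_s ) = E[ (int_0^t f(s) dB_s)^2 ] = int_0^t f(s)^2 ds.
Here f(s) = 3/2 - 7*s/4, so f(s)^2 = (7*s - 6)^2/16. Integrate:
  int_0^t ((7*s - 6)^2/16) ds = t*(49*t^2 - 126*t + 108)/48.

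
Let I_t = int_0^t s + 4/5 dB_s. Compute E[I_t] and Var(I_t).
E[I_t] = 0; Var(I_t) = t*(25*t^2 + 60*t + 48)/75

The Itô integral of a deterministic integrand f(s) has mean 0 because each increment f(s) * (B_{s+ds} - B_s) has mean 0. By the Itô isometry:
  Var( int_0^t f(s) dB_s ) = E[ (int_0^t f(s) dB_s)^2 ] = int_0^t f(s)^2 ds.
Here f(s) = s + 4/5, so f(s)^2 = (5*s + 4)^2/25. Integrate:
  int_0^t ((5*s + 4)^2/25) ds = t*(25*t^2 + 60*t + 48)/75.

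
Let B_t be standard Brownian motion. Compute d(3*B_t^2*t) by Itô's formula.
d(3*B_t^2*t) = (3*B_t^2 + 3*t) dt + (6*B_t*t) dB_t

Itô's formula for f(t, x): d f(t, B_t) = (f_t + (1/2) f_xx) dt + f_x dB_t. Compute partials of f(t, x) = 3*t*x^2:
  f_t(t,x)  = 3*x^2
  f_x(t,x)  = 6*t*x
  f_xx(t,x) = 6*t
Assemble drift = f_t + (1/2) f_xx = 3*t + 3*x^2 and diffusion = f_x = 6*t*x. Substituting x = B_t:
  d(3*B_t^2*t) = (3*B_t^2 + 3*t) dt + (6*B_t*t) dB_t.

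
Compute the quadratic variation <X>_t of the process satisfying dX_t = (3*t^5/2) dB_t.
<X>_t = 9*t^11/44

For an Itô process dX_t = a(t) dt + b(t) dB_t, the quadratic variation is <X>_t = int_0^t b(s)^2 ds (the drift term does not contribute). Here b(s) = 3*s^5/2, so
  b(s)^2 = 9*s^10/4.
Integrating from 0 to t:
  <X>_t = int_0^t (9*s^10/4) ds = 9*t^11/44.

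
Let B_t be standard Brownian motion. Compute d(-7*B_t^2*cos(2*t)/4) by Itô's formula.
d(-7*B_t^2*cos(2*t)/4) = (7*B_t^2*sin(2*t)/2 - 7*cos(2*t)/4) dt + (-7*B_t*cos(2*t)/2) dB_t

Itô's formula for f(t, x): d f(t, B_t) = (f_t + (1/2) f_xx) dt + f_x dB_t. Compute partials of f(t, x) = -7*x^2*cos(2*t)/4:
  f_t(t,x)  = 7*x^2*sin(2*t)/2
  f_x(t,x)  = -7*x*cos(2*t)/2
  f_xx(t,x) = -7*cos(2*t)/2
Assemble drift = f_t + (1/2) f_xx = 7*x^2*sin(2*t)/2 - 7*cos(2*t)/4 and diffusion = f_x = -7*x*cos(2*t)/2. Substituting x = B_t:
  d(-7*B_t^2*cos(2*t)/4) = (7*B_t^2*sin(2*t)/2 - 7*cos(2*t)/4) dt + (-7*B_t*cos(2*t)/2) dB_t.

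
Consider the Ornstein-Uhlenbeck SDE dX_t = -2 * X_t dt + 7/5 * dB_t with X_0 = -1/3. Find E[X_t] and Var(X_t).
E[X_t] = -exp(-2*t)/3; Var(X_t) = 49/100 - 49*exp(-4*t)/100

The OU SDE dX = -theta X dt + sigma dB admits the integrating factor exp(theta t): d(exp(theta t) X_t) = sigma exp(theta t) dB_t. Integrating from 0 to t:
  X_t = x_0 * exp(-theta t) + sigma * int_0^t exp(-theta (t-s)) dB_s.
The Itô integral has mean 0 and (by the Itô isometry) variance sigma^2 * int_0^t exp(-2 theta (t - s)) ds = sigma^2 * (1 - exp(-2 theta t)) / (2 theta).
With theta = 2, sigma = 7/5, x_0 = -1/3:
  E[X_t] = -1/3 * exp(-2 t) = -exp(-2*t)/3
  Var(X_t) = (7/5)^2 * (1 - exp(-2*2 t)) / (2 * 2) = 49/100 - 49*exp(-4*t)/100.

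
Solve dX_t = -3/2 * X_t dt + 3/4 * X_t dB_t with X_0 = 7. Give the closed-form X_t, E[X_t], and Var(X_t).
X_t = 7 * exp((-57/32) t + (3/4) B_t); E[X_t] = 7*exp(-3*t/2); Var(X_t) = (49*exp(9*t/16) - 49)*exp(-3*t)

For GBM dX = mu X dt + sigma X dB with X_0 = x_0, apply Itô to Y = log X: dY = (mu - sigma^2/2) dt + sigma dB, so Y_t = log(x_0) + (mu - sigma^2/2) t + sigma B_t and hence X_t = x_0 * exp((mu - sigma^2/2) t + sigma B_t).
With mu = -3/2, sigma = 3/4, x_0 = 7, this gives:
  X_t = 7 * exp((-57/32) * t + (3/4) * B_t).
Since sigma*B_t ~ Normal(0, sigma^2 t), E[exp(sigma*B_t)] = exp(sigma^2 t / 2); so E[X_t] = x_0 * exp((mu - sigma^2/2) t) * exp(sigma^2 t / 2) = x_0 * exp(mu t) = 7*exp(-3*t/2).
Var(X_t) = E[X_t^2] - (E[X_t])^2 = x_0^2 * exp(2 mu t) * (exp(sigma^2 t) - 1) = (49*exp(9*t/16) - 49)*exp(-3*t).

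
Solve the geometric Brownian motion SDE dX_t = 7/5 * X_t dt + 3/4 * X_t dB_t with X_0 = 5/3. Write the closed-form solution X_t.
X_t = 5/3 * exp((179/160) * t + (3/4) * B_t)

For GBM dX = mu X dt + sigma X dB with X_0 = x_0, apply Itô to Y = log X: dY = (mu - sigma^2/2) dt + sigma dB, so Y_t = log(x_0) + (mu - sigma^2/2) t + sigma B_t and hence X_t = x_0 * exp((mu - sigma^2/2) t + sigma B_t).
With mu = 7/5, sigma = 3/4, x_0 = 5/3, this gives:
  X_t = 5/3 * exp((179/160) * t + (3/4) * B_t).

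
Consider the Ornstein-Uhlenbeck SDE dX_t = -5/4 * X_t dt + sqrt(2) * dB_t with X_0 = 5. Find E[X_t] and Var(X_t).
E[X_t] = 5*exp(-5*t/4); Var(X_t) = 4/5 - 4*exp(-5*t/2)/5

The OU SDE dX = -theta X dt + sigma dB admits the integrating factor exp(theta t): d(exp(theta t) X_t) = sigma exp(theta t) dB_t. Integrating from 0 to t:
  X_t = x_0 * exp(-theta t) + sigma * int_0^t exp(-theta (t-s)) dB_s.
The Itô integral has mean 0 and (by the Itô isometry) variance sigma^2 * int_0^t exp(-2 theta (t - s)) ds = sigma^2 * (1 - exp(-2 theta t)) / (2 theta).
With theta = 5/4, sigma = sqrt(2), x_0 = 5:
  E[X_t] = 5 * exp(-5/4 t) = 5*exp(-5*t/4)
  Var(X_t) = (sqrt(2))^2 * (1 - exp(-2*5/4 t)) / (2 * 5/4) = 4/5 - 4*exp(-5*t/2)/5.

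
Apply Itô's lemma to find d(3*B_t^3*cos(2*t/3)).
d(3*B_t^3*cos(2*t/3)) = (B_t*(-2*B_t^2*sin(2*t/3) + 9*cos(2*t/3))) dt + (9*B_t^2*cos(2*t/3)) dB_t

Itô's formula for f(t, x): d f(t, B_t) = (f_t + (1/2) f_xx) dt + f_x dB_t. Compute partials of f(t, x) = 3*x^3*cos(2*t/3):
  f_t(t,x)  = -2*x^3*sin(2*t/3)
  f_x(t,x)  = 9*x^2*cos(2*t/3)
  f_xx(t,x) = 18*x*cos(2*t/3)
Assemble drift = f_t + (1/2) f_xx = x*(-2*x^2*sin(2*t/3) + 9*cos(2*t/3)) and diffusion = f_x = 9*x^2*cos(2*t/3). Substituting x = B_t:
  d(3*B_t^3*cos(2*t/3)) = (B_t*(-2*B_t^2*sin(2*t/3) + 9*cos(2*t/3))) dt + (9*B_t^2*cos(2*t/3)) dB_t.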